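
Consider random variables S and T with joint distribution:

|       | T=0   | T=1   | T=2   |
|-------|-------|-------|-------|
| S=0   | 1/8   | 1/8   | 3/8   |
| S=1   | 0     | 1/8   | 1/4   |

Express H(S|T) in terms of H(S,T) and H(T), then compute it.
H(S|T) = H(S,T) - H(T)

Marginal P(T) (column sums):
  P(T=0) = 1/8 + 0 = 1/8
  P(T=1) = 1/8 + 1/8 = 1/4
  P(T=2) = 3/8 + 1/4 = 5/8

H(S,T) = -[(1/8)·log₂(1/8) + (1/8)·log₂(1/8) + (3/8)·log₂(3/8) + (1/8)·log₂(1/8) + (1/4)·log₂(1/4)]
  = 0.3750 + 0.3750 + 0.5306 + 0.3750 + 0.5000
  = 2.1556 bits
H(T) = -[(1/8)·log₂(1/8) + (1/4)·log₂(1/4) + (5/8)·log₂(5/8)]
  = 0.3750 + 0.5000 + 0.4238
  = 1.2988 bits

H(S|T) = 2.1556 - 1.2988 = 0.8568 bits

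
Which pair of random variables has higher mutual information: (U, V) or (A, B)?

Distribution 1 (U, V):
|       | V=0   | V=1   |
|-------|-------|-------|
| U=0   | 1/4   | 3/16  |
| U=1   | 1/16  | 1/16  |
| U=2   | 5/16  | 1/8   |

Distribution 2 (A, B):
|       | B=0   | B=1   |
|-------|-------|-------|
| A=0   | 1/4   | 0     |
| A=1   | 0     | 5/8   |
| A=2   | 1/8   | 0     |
Distribution 1 (U, V):
Marginal P(U) (row sums):
  P(U=0) = 1/4 + 3/16 = 7/16
  P(U=1) = 1/16 + 1/16 = 1/8
  P(U=2) = 5/16 + 1/8 = 7/16
Marginal P(V) (column sums):
  P(V=0) = 1/4 + 1/16 + 5/16 = 5/8
  P(V=1) = 3/16 + 1/16 + 1/8 = 3/8

H(U) = -[(7/16)·log₂(7/16) + (1/8)·log₂(1/8) + (7/16)·log₂(7/16)]
  = 0.5218 + 0.3750 + 0.5218
  = 1.4186 bits
H(V) = -[(5/8)·log₂(5/8) + (3/8)·log₂(3/8)]
  = 0.4238 + 0.5306
  = 0.9544 bits
H(U,V) = -[(1/4)·log₂(1/4) + (3/16)·log₂(3/16) + (1/16)·log₂(1/16) + (1/16)·log₂(1/16) + (5/16)·log₂(5/16) + (1/8)·log₂(1/8)]
  = 0.5000 + 0.4528 + 0.2500 + 0.2500 + 0.5244 + 0.3750
  = 2.3522 bits

I(U;V) = H(U) + H(V) - H(U,V)
  = 1.4186 + 0.9544 - 2.3522
  = 0.0208 bits

Distribution 2 (A, B):
Marginal P(A) (row sums):
  P(A=0) = 1/4 + 0 = 1/4
  P(A=1) = 0 + 5/8 = 5/8
  P(A=2) = 1/8 + 0 = 1/8
Marginal P(B) (column sums):
  P(B=0) = 1/4 + 0 + 1/8 = 3/8
  P(B=1) = 0 + 5/8 + 0 = 5/8

H(A) = -[(1/4)·log₂(1/4) + (5/8)·log₂(5/8) + (1/8)·log₂(1/8)]
  = 0.5000 + 0.4238 + 0.3750
  = 1.2988 bits
H(B) = -[(3/8)·log₂(3/8) + (5/8)·log₂(5/8)]
  = 0.5306 + 0.4238
  = 0.9544 bits
H(A,B) = -[(1/4)·log₂(1/4) + (5/8)·log₂(5/8) + (1/8)·log₂(1/8)]
  = 0.5000 + 0.4238 + 0.3750
  = 1.2988 bits

I(A;B) = H(A) + H(B) - H(A,B)
  = 1.2988 + 0.9544 - 1.2988
  = 0.9544 bits

I(A;B) = 0.9544 bits > I(U;V) = 0.0208 bits, so (A, B) has the higher mutual information (stronger dependence).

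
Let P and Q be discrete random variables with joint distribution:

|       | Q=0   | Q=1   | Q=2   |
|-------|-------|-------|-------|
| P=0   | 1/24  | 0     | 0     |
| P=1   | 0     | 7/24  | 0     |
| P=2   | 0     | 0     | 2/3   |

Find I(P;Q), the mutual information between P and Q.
Marginal P(P) (row sums):
  P(P=0) = 1/24 + 0 + 0 = 1/24
  P(P=1) = 0 + 7/24 + 0 = 7/24
  P(P=2) = 0 + 0 + 2/3 = 2/3
Marginal P(Q) (column sums):
  P(Q=0) = 1/24 + 0 + 0 = 1/24
  P(Q=1) = 0 + 7/24 + 0 = 7/24
  P(Q=2) = 0 + 0 + 2/3 = 2/3

H(P) = -[(1/24)·log₂(1/24) + (7/24)·log₂(7/24) + (2/3)·log₂(2/3)]
  = 0.1910 + 0.5185 + 0.3900
  = 1.0995 bits
H(Q) = -[(1/24)·log₂(1/24) + (7/24)·log₂(7/24) + (2/3)·log₂(2/3)]
  = 0.1910 + 0.5185 + 0.3900
  = 1.0995 bits
H(P,Q) = -[(1/24)·log₂(1/24) + (7/24)·log₂(7/24) + (2/3)·log₂(2/3)]
  = 0.1910 + 0.5185 + 0.3900
  = 1.0995 bits

I(P;Q) = H(P) + H(Q) - H(P,Q)
  = 1.0995 + 1.0995 - 1.0995
  = 1.0995 bits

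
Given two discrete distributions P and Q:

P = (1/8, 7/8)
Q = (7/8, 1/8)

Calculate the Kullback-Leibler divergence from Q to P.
D(P||Q) = Σ P(i) log₂(P(i)/Q(i))
  i=0: (1/8) × log₂((1/8)/(7/8)) = (1/8) × log₂(1/7) = -0.3509
  i=1: (7/8) × log₂((7/8)/(1/8)) = (7/8) × log₂(7) = 2.4564
D(P||Q) = -0.3509 + 2.4564
  = 2.1055 bits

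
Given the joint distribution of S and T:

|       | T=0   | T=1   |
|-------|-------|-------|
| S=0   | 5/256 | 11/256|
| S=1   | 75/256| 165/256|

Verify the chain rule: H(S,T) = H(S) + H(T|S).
Left side:
H(S,T) = -[(5/256)·log₂(5/256) + (11/256)·log₂(11/256) + (75/256)·log₂(75/256) + (165/256)·log₂(165/256)]
  = 0.1109 + 0.1951 + 0.5189 + 0.4084
  = 1.2333 bits

Right side:
Marginal P(S) (row sums):
  P(S=0) = 5/256 + 11/256 = 1/16
  P(S=1) = 75/256 + 165/256 = 15/16
H(S) = -[(1/16)·log₂(1/16) + (15/16)·log₂(15/16)]
  = 0.2500 + 0.0873
  = 0.3373 bits
H(T|S) = -Σ P(S,T)·log₂ P(T|S), where P(T|S) = P(S,T) / P(S)
  (S=0,T=0): P(T|S) = (5/256)/(1/16) = 5/16;  -(5/256)·log₂(5/16) = 0.0328
  (S=0,T=1): P(T|S) = (11/256)/(1/16) = 11/16;  -(11/256)·log₂(11/16) = 0.0232
  (S=1,T=0): P(T|S) = (75/256)/(15/16) = 5/16;  -(75/256)·log₂(5/16) = 0.4916
  (S=1,T=1): P(T|S) = (165/256)/(15/16) = 11/16;  -(165/256)·log₂(11/16) = 0.3484
H(T|S) = 0.0328 + 0.0232 + 0.4916 + 0.3484
  = 0.8960 bits
H(S) + H(T|S) = 0.3373 + 0.8960 = 1.2333 bits

Both sides equal 1.2333 bits, so the chain rule holds ✓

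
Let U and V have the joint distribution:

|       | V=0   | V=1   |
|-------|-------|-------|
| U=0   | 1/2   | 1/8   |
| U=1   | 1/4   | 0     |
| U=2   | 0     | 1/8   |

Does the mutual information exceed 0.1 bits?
Marginal P(U) (row sums):
  P(U=0) = 1/2 + 1/8 = 5/8
  P(U=1) = 1/4 + 0 = 1/4
  P(U=2) = 0 + 1/8 = 1/8
Marginal P(V) (column sums):
  P(V=0) = 1/2 + 1/4 + 0 = 3/4
  P(V=1) = 1/8 + 0 + 1/8 = 1/4

H(U) = -[(5/8)·log₂(5/8) + (1/4)·log₂(1/4) + (1/8)·log₂(1/8)]
  = 0.4238 + 0.5000 + 0.3750
  = 1.2988 bits
H(V) = -[(3/4)·log₂(3/4) + (1/4)·log₂(1/4)]
  = 0.3113 + 0.5000
  = 0.8113 bits
H(U,V) = -[(1/2)·log₂(1/2) + (1/8)·log₂(1/8) + (1/4)·log₂(1/4) + (1/8)·log₂(1/8)]
  = 0.5000 + 0.3750 + 0.5000 + 0.3750
  = 1.7500 bits

I(U;V) = H(U) + H(V) - H(U,V)
  = 1.2988 + 0.8113 - 1.7500
  = 0.3601 bits

Yes. I(U;V) = 0.3601 bits, which is > 0.1 bits.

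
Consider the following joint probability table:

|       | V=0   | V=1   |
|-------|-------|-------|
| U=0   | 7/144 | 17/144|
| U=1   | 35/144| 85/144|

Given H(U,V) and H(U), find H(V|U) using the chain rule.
From the chain rule: H(U,V) = H(U) + H(V|U)
Therefore: H(V|U) = H(U,V) - H(U)

H(U,V) = -[(7/144)·log₂(7/144) + (17/144)·log₂(17/144) + (35/144)·log₂(35/144) + (85/144)·log₂(85/144)]
  = 0.2121 + 0.3639 + 0.4960 + 0.4489
  = 1.5209 bits
Marginal P(U) (row sums):
  P(U=0) = 7/144 + 17/144 = 1/6
  P(U=1) = 35/144 + 85/144 = 5/6
H(U) = -[(1/6)·log₂(1/6) + (5/6)·log₂(5/6)]
  = 0.4308 + 0.2192
  = 0.6500 bits

H(V|U) = 1.5209 - 0.6500 = 0.8709 bits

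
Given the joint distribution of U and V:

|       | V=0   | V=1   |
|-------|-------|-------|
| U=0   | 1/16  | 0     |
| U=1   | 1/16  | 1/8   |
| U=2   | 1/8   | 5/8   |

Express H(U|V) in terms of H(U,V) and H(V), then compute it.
H(U|V) = H(U,V) - H(V)

Marginal P(V) (column sums):
  P(V=0) = 1/16 + 1/16 + 1/8 = 1/4
  P(V=1) = 0 + 1/8 + 5/8 = 3/4

H(U,V) = -[(1/16)·log₂(1/16) + (1/16)·log₂(1/16) + (1/8)·log₂(1/8) + (1/8)·log₂(1/8) + (5/8)·log₂(5/8)]
  = 0.2500 + 0.2500 + 0.3750 + 0.3750 + 0.4238
  = 1.6738 bits
H(V) = -[(1/4)·log₂(1/4) + (3/4)·log₂(3/4)]
  = 0.5000 + 0.3113
  = 0.8113 bits

H(U|V) = 1.6738 - 0.8113 = 0.8625 bits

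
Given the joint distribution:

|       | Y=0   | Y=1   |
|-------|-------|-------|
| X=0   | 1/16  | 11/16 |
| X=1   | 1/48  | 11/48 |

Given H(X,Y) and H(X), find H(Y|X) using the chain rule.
From the chain rule: H(X,Y) = H(X) + H(Y|X)
Therefore: H(Y|X) = H(X,Y) - H(X)

H(X,Y) = -[(1/16)·log₂(1/16) + (11/16)·log₂(11/16) + (1/48)·log₂(1/48) + (11/48)·log₂(11/48)]
  = 0.2500 + 0.3716 + 0.1164 + 0.4871
  = 1.2251 bits
Marginal P(X) (row sums):
  P(X=0) = 1/16 + 11/16 = 3/4
  P(X=1) = 1/48 + 11/48 = 1/4
H(X) = -[(3/4)·log₂(3/4) + (1/4)·log₂(1/4)]
  = 0.3113 + 0.5000
  = 0.8113 bits

H(Y|X) = 1.2251 - 0.8113 = 0.4138 bits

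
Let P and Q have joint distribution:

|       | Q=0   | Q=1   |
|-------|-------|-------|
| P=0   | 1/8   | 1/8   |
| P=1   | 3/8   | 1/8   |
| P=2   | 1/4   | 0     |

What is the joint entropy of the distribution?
H(P,Q) = -Σ P(P,Q) log₂ P(P,Q), summed over the non-zero cells:
H(P,Q) = -[(1/8)·log₂(1/8) + (1/8)·log₂(1/8) + (3/8)·log₂(3/8) + (1/8)·log₂(1/8) + (1/4)·log₂(1/4)]
  = 0.3750 + 0.3750 + 0.5306 + 0.3750 + 0.5000
  = 2.1556 bits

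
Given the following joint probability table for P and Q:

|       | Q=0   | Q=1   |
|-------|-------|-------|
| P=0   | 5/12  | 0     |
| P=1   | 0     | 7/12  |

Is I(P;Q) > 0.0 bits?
Marginal P(P) (row sums):
  P(P=0) = 5/12 + 0 = 5/12
  P(P=1) = 0 + 7/12 = 7/12
Marginal P(Q) (column sums):
  P(Q=0) = 5/12 + 0 = 5/12
  P(Q=1) = 0 + 7/12 = 7/12

H(P) = -[(5/12)·log₂(5/12) + (7/12)·log₂(7/12)]
  = 0.5263 + 0.4536
  = 0.9799 bits
H(Q) = -[(5/12)·log₂(5/12) + (7/12)·log₂(7/12)]
  = 0.5263 + 0.4536
  = 0.9799 bits
H(P,Q) = -[(5/12)·log₂(5/12) + (7/12)·log₂(7/12)]
  = 0.5263 + 0.4536
  = 0.9799 bits

I(P;Q) = H(P) + H(Q) - H(P,Q)
  = 0.9799 + 0.9799 - 0.9799
  = 0.9799 bits

Yes. I(P;Q) = 0.9799 bits, which is > 0.0 bits.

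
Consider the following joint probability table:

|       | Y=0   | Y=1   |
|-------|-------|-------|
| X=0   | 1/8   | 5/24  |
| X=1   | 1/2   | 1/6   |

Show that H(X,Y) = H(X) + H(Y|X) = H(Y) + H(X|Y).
Marginal P(X) (row sums):
  P(X=0) = 1/8 + 5/24 = 1/3
  P(X=1) = 1/2 + 1/6 = 2/3
Marginal P(Y) (column sums):
  P(Y=0) = 1/8 + 1/2 = 5/8
  P(Y=1) = 5/24 + 1/6 = 3/8

Decomposition 1: H(X) + H(Y|X)
H(X) = -[(1/3)·log₂(1/3) + (2/3)·log₂(2/3)]
  = 0.5283 + 0.3900
  = 0.9183 bits
H(Y|X) = -Σ P(X,Y)·log₂ P(Y|X), where P(Y|X) = P(X,Y) / P(X)
  (X=0,Y=0): P(Y|X) = (1/8)/(1/3) = 3/8;  -(1/8)·log₂(3/8) = 0.1769
  (X=0,Y=1): P(Y|X) = (5/24)/(1/3) = 5/8;  -(5/24)·log₂(5/8) = 0.1413
  (X=1,Y=0): P(Y|X) = (1/2)/(2/3) = 3/4;  -(1/2)·log₂(3/4) = 0.2075
  (X=1,Y=1): P(Y|X) = (1/6)/(2/3) = 1/4;  -(1/6)·log₂(1/4) = 0.3333
H(Y|X) = 0.1769 + 0.1413 + 0.2075 + 0.3333
  = 0.8590 bits
H(X) + H(Y|X) = 0.9183 + 0.8590 = 1.7773 bits

Decomposition 2: H(Y) + H(X|Y)
H(Y) = -[(5/8)·log₂(5/8) + (3/8)·log₂(3/8)]
  = 0.4238 + 0.5306
  = 0.9544 bits
H(X|Y) = -Σ P(X,Y)·log₂ P(X|Y), where P(X|Y) = P(X,Y) / P(Y)
  (X=0,Y=0): P(X|Y) = (1/8)/(5/8) = 1/5;  -(1/8)·log₂(1/5) = 0.2902
  (X=0,Y=1): P(X|Y) = (5/24)/(3/8) = 5/9;  -(5/24)·log₂(5/9) = 0.1767
  (X=1,Y=0): P(X|Y) = (1/2)/(5/8) = 4/5;  -(1/2)·log₂(4/5) = 0.1610
  (X=1,Y=1): P(X|Y) = (1/6)/(3/8) = 4/9;  -(1/6)·log₂(4/9) = 0.1950
H(X|Y) = 0.2902 + 0.1767 + 0.1610 + 0.1950
  = 0.8229 bits
H(Y) + H(X|Y) = 0.9544 + 0.8229 = 1.7773 bits

Direct computation of the joint entropy:
H(X,Y) = -[(1/8)·log₂(1/8) + (5/24)·log₂(5/24) + (1/2)·log₂(1/2) + (1/6)·log₂(1/6)]
  = 0.3750 + 0.4715 + 0.5000 + 0.4308
  = 1.7773 bits

All three agree: H(X,Y) = 1.7773 bits ✓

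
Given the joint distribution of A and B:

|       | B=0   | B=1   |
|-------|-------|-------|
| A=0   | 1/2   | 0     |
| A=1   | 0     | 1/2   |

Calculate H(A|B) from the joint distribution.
Marginal P(B) (column sums):
  P(B=0) = 1/2 + 0 = 1/2
  P(B=1) = 0 + 1/2 = 1/2

H(A|B) = -Σ P(A,B)·log₂ P(A|B), where P(A|B) = P(A,B) / P(B)
  (cells with P(A,B) = 0 contribute 0)
  (A=0,B=0): P(A|B) = (1/2)/(1/2) = 1;  -(1/2)·log₂(1) = 0.0000
  (A=1,B=1): P(A|B) = (1/2)/(1/2) = 1;  -(1/2)·log₂(1) = 0.0000
H(A|B) = 0.0000 + 0.0000
  = 0.0000 bits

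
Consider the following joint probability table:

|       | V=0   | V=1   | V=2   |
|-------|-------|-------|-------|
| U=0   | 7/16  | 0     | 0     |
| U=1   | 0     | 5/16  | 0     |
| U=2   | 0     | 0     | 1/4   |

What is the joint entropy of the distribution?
H(U,V) = -Σ P(U,V) log₂ P(U,V), summed over the non-zero cells:
H(U,V) = -[(7/16)·log₂(7/16) + (5/16)·log₂(5/16) + (1/4)·log₂(1/4)]
  = 0.5218 + 0.5244 + 0.5000
  = 1.5462 bits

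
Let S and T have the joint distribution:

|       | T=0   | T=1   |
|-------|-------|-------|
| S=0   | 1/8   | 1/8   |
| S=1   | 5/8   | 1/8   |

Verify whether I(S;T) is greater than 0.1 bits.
Marginal P(S) (row sums):
  P(S=0) = 1/8 + 1/8 = 1/4
  P(S=1) = 5/8 + 1/8 = 3/4
Marginal P(T) (column sums):
  P(T=0) = 1/8 + 5/8 = 3/4
  P(T=1) = 1/8 + 1/8 = 1/4

H(S) = -[(1/4)·log₂(1/4) + (3/4)·log₂(3/4)]
  = 0.5000 + 0.3113
  = 0.8113 bits
H(T) = -[(3/4)·log₂(3/4) + (1/4)·log₂(1/4)]
  = 0.3113 + 0.5000
  = 0.8113 bits
H(S,T) = -[(1/8)·log₂(1/8) + (1/8)·log₂(1/8) + (5/8)·log₂(5/8) + (1/8)·log₂(1/8)]
  = 0.3750 + 0.3750 + 0.4238 + 0.3750
  = 1.5488 bits

I(S;T) = H(S) + H(T) - H(S,T)
  = 0.8113 + 0.8113 - 1.5488
  = 0.0738 bits

No. I(S;T) = 0.0738 bits, which is ≤ 0.1 bits.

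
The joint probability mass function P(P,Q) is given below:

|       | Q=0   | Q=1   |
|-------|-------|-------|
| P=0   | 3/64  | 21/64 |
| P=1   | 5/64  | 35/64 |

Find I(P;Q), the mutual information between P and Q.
Marginal P(P) (row sums):
  P(P=0) = 3/64 + 21/64 = 3/8
  P(P=1) = 5/64 + 35/64 = 5/8
Marginal P(Q) (column sums):
  P(Q=0) = 3/64 + 5/64 = 1/8
  P(Q=1) = 21/64 + 35/64 = 7/8

H(P) = -[(3/8)·log₂(3/8) + (5/8)·log₂(5/8)]
  = 0.5306 + 0.4238
  = 0.9544 bits
H(Q) = -[(1/8)·log₂(1/8) + (7/8)·log₂(7/8)]
  = 0.3750 + 0.1686
  = 0.5436 bits
H(P,Q) = -[(3/64)·log₂(3/64) + (21/64)·log₂(21/64) + (5/64)·log₂(5/64) + (35/64)·log₂(35/64)]
  = 0.2070 + 0.5275 + 0.2873 + 0.4762
  = 1.4980 bits

I(P;Q) = H(P) + H(Q) - H(P,Q)
  = 0.9544 + 0.5436 - 1.4980
  = 0.0000 bits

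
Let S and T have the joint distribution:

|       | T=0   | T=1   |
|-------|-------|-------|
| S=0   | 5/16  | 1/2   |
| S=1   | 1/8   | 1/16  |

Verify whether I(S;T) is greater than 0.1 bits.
Marginal P(S) (row sums):
  P(S=0) = 5/16 + 1/2 = 13/16
  P(S=1) = 1/8 + 1/16 = 3/16
Marginal P(T) (column sums):
  P(T=0) = 5/16 + 1/8 = 7/16
  P(T=1) = 1/2 + 1/16 = 9/16

H(S) = -[(13/16)·log₂(13/16) + (3/16)·log₂(3/16)]
  = 0.2434 + 0.4528
  = 0.6962 bits
H(T) = -[(7/16)·log₂(7/16) + (9/16)·log₂(9/16)]
  = 0.5218 + 0.4669
  = 0.9887 bits
H(S,T) = -[(5/16)·log₂(5/16) + (1/2)·log₂(1/2) + (1/8)·log₂(1/8) + (1/16)·log₂(1/16)]
  = 0.5244 + 0.5000 + 0.3750 + 0.2500
  = 1.6494 bits

I(S;T) = H(S) + H(T) - H(S,T)
  = 0.6962 + 0.9887 - 1.6494
  = 0.0355 bits

No. I(S;T) = 0.0355 bits, which is ≤ 0.1 bits.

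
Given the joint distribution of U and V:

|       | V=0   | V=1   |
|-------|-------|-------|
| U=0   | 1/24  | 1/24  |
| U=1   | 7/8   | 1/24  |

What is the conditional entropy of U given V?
Marginal P(V) (column sums):
  P(V=0) = 1/24 + 7/8 = 11/12
  P(V=1) = 1/24 + 1/24 = 1/12

H(U|V) = -Σ P(U,V)·log₂ P(U|V), where P(U|V) = P(U,V) / P(V)
  (U=0,V=0): P(U|V) = (1/24)/(11/12) = 1/22;  -(1/24)·log₂(1/22) = 0.1858
  (U=0,V=1): P(U|V) = (1/24)/(1/12) = 1/2;  -(1/24)·log₂(1/2) = 0.0417
  (U=1,V=0): P(U|V) = (7/8)/(11/12) = 21/22;  -(7/8)·log₂(21/22) = 0.0587
  (U=1,V=1): P(U|V) = (1/24)/(1/12) = 1/2;  -(1/24)·log₂(1/2) = 0.0417
H(U|V) = 0.1858 + 0.0417 + 0.0587 + 0.0417
  = 0.3279 bits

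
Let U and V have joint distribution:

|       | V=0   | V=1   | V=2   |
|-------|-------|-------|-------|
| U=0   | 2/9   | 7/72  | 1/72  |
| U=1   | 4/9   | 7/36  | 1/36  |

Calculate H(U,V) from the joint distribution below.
H(U,V) = -Σ P(U,V) log₂ P(U,V), summed over the non-zero cells:
H(U,V) = -[(2/9)·log₂(2/9) + (7/72)·log₂(7/72) + (1/72)·log₂(1/72) + (4/9)·log₂(4/9) + (7/36)·log₂(7/36) + (1/36)·log₂(1/36)]
  = 0.4822 + 0.3269 + 0.0857 + 0.5200 + 0.4594 + 0.1436
  = 2.0178 bits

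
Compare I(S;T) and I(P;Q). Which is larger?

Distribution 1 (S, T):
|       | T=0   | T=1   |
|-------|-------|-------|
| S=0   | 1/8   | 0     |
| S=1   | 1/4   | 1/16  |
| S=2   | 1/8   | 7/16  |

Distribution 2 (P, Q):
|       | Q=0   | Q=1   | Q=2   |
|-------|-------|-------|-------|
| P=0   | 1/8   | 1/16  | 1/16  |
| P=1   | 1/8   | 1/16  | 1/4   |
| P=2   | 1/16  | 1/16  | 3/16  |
Distribution 1 (S, T):
Marginal P(S) (row sums):
  P(S=0) = 1/8 + 0 = 1/8
  P(S=1) = 1/4 + 1/16 = 5/16
  P(S=2) = 1/8 + 7/16 = 9/16
Marginal P(T) (column sums):
  P(T=0) = 1/8 + 1/4 + 1/8 = 1/2
  P(T=1) = 0 + 1/16 + 7/16 = 1/2

H(S) = -[(1/8)·log₂(1/8) + (5/16)·log₂(5/16) + (9/16)·log₂(9/16)]
  = 0.3750 + 0.5244 + 0.4669
  = 1.3663 bits
H(T) = -[(1/2)·log₂(1/2) + (1/2)·log₂(1/2)]
  = 0.5000 + 0.5000
  = 1.0000 bits
H(S,T) = -[(1/8)·log₂(1/8) + (1/4)·log₂(1/4) + (1/16)·log₂(1/16) + (1/8)·log₂(1/8) + (7/16)·log₂(7/16)]
  = 0.3750 + 0.5000 + 0.2500 + 0.3750 + 0.5218
  = 2.0218 bits

I(S;T) = H(S) + H(T) - H(S,T)
  = 1.3663 + 1.0000 - 2.0218
  = 0.3445 bits

Distribution 2 (P, Q):
Marginal P(P) (row sums):
  P(P=0) = 1/8 + 1/16 + 1/16 = 1/4
  P(P=1) = 1/8 + 1/16 + 1/4 = 7/16
  P(P=2) = 1/16 + 1/16 + 3/16 = 5/16
Marginal P(Q) (column sums):
  P(Q=0) = 1/8 + 1/8 + 1/16 = 5/16
  P(Q=1) = 1/16 + 1/16 + 1/16 = 3/16
  P(Q=2) = 1/16 + 1/4 + 3/16 = 1/2

H(P) = -[(1/4)·log₂(1/4) + (7/16)·log₂(7/16) + (5/16)·log₂(5/16)]
  = 0.5000 + 0.5218 + 0.5244
  = 1.5462 bits
H(Q) = -[(5/16)·log₂(5/16) + (3/16)·log₂(3/16) + (1/2)·log₂(1/2)]
  = 0.5244 + 0.4528 + 0.5000
  = 1.4772 bits
H(P,Q) = -[(1/8)·log₂(1/8) + (1/16)·log₂(1/16) + (1/16)·log₂(1/16) + (1/8)·log₂(1/8) + (1/16)·log₂(1/16) + (1/4)·log₂(1/4) + (1/16)·log₂(1/16) + (1/16)·log₂(1/16) + (3/16)·log₂(3/16)]
  = 0.3750 + 0.2500 + 0.2500 + 0.3750 + 0.2500 + 0.5000 + 0.2500 + 0.2500 + 0.4528
  = 2.9528 bits

I(P;Q) = H(P) + H(Q) - H(P,Q)
  = 1.5462 + 1.4772 - 2.9528
  = 0.0706 bits

I(S;T) = 0.3445 bits > I(P;Q) = 0.0706 bits, so (S, T) has the higher mutual information (stronger dependence).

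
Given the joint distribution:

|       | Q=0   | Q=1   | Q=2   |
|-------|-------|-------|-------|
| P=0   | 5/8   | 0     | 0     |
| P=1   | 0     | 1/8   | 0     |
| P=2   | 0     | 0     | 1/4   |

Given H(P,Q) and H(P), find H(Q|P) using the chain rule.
From the chain rule: H(P,Q) = H(P) + H(Q|P)
Therefore: H(Q|P) = H(P,Q) - H(P)

H(P,Q) = -[(5/8)·log₂(5/8) + (1/8)·log₂(1/8) + (1/4)·log₂(1/4)]
  = 0.4238 + 0.3750 + 0.5000
  = 1.2988 bits
Marginal P(P) (row sums):
  P(P=0) = 5/8 + 0 + 0 = 5/8
  P(P=1) = 0 + 1/8 + 0 = 1/8
  P(P=2) = 0 + 0 + 1/4 = 1/4
H(P) = -[(5/8)·log₂(5/8) + (1/8)·log₂(1/8) + (1/4)·log₂(1/4)]
  = 0.4238 + 0.3750 + 0.5000
  = 1.2988 bits

H(Q|P) = 1.2988 - 1.2988 = 0.0000 bits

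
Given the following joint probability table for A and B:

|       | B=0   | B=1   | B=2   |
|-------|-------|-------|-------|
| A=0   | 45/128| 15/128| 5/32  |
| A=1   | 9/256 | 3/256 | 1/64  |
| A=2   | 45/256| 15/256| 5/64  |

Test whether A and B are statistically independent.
Marginal P(A) (row sums):
  P(A=0) = 45/128 + 15/128 + 5/32 = 5/8
  P(A=1) = 9/256 + 3/256 + 1/64 = 1/16
  P(A=2) = 45/256 + 15/256 + 5/64 = 5/16
Marginal P(B) (column sums):
  P(B=0) = 45/128 + 9/256 + 45/256 = 9/16
  P(B=1) = 15/128 + 3/256 + 15/256 = 3/16
  P(B=2) = 5/32 + 1/64 + 5/64 = 1/4

A and B are independent iff P(A=i,B=j) = P(A=i)·P(B=j) for every cell.
  P(A=0)·P(B=0) = 5/8 × 9/16 = 45/128 = P(A=0,B=0) ✓
  P(A=0)·P(B=1) = 5/8 × 3/16 = 15/128 = P(A=0,B=1) ✓
  P(A=0)·P(B=2) = 5/8 × 1/4 = 5/32 = P(A=0,B=2) ✓
  P(A=1)·P(B=0) = 1/16 × 9/16 = 9/256 = P(A=1,B=0) ✓
  P(A=1)·P(B=1) = 1/16 × 3/16 = 3/256 = P(A=1,B=1) ✓
  P(A=1)·P(B=2) = 1/16 × 1/4 = 1/64 = P(A=1,B=2) ✓
  P(A=2)·P(B=0) = 5/16 × 9/16 = 45/256 = P(A=2,B=0) ✓
  P(A=2)·P(B=1) = 5/16 × 3/16 = 15/256 = P(A=2,B=1) ✓
  P(A=2)·P(B=2) = 5/16 × 1/4 = 5/64 = P(A=2,B=2) ✓

Yes, A and B are independent: every cell factors, so I(A;B) = 0 bits.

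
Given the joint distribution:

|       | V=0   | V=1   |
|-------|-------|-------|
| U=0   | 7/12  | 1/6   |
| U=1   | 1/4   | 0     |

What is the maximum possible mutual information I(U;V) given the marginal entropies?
The upper bound on mutual information is I(U;V) ≤ min(H(U), H(V)).

Marginal P(U) (row sums):
  P(U=0) = 7/12 + 1/6 = 3/4
  P(U=1) = 1/4 + 0 = 1/4
Marginal P(V) (column sums):
  P(V=0) = 7/12 + 1/4 = 5/6
  P(V=1) = 1/6 + 0 = 1/6

H(U) = -[(3/4)·log₂(3/4) + (1/4)·log₂(1/4)]
  = 0.3113 + 0.5000
  = 0.8113 bits
H(V) = -[(5/6)·log₂(5/6) + (1/6)·log₂(1/6)]
  = 0.2192 + 0.4308
  = 0.6500 bits

Maximum possible I(U;V) = min(0.8113, 0.6500) = 0.6500 bits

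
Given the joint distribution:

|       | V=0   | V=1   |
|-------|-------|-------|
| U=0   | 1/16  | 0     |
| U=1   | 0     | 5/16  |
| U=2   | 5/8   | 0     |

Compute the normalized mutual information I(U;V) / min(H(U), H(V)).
Marginal P(U) (row sums):
  P(U=0) = 1/16 + 0 = 1/16
  P(U=1) = 0 + 5/16 = 5/16
  P(U=2) = 5/8 + 0 = 5/8
Marginal P(V) (column sums):
  P(V=0) = 1/16 + 0 + 5/8 = 11/16
  P(V=1) = 0 + 5/16 + 0 = 5/16

H(U) = -[(1/16)·log₂(1/16) + (5/16)·log₂(5/16) + (5/8)·log₂(5/8)]
  = 0.2500 + 0.5244 + 0.4238
  = 1.1982 bits
H(V) = -[(11/16)·log₂(11/16) + (5/16)·log₂(5/16)]
  = 0.3716 + 0.5244
  = 0.8960 bits
H(U,V) = -[(1/16)·log₂(1/16) + (5/16)·log₂(5/16) + (5/8)·log₂(5/8)]
  = 0.2500 + 0.5244 + 0.4238
  = 1.1982 bits

I(U;V) = H(U) + H(V) - H(U,V)
  = 1.1982 + 0.8960 - 1.1982
  = 0.8960 bits

min(H(U), H(V)) = min(1.1982, 0.8960) = 0.8960 bits
Normalized MI = 0.8960 / 0.8960 = 1.0000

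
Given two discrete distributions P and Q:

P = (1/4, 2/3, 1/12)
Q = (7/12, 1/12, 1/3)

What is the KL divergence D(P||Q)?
D(P||Q) = Σ P(i) log₂(P(i)/Q(i))
  i=0: (1/4) × log₂((1/4)/(7/12)) = (1/4) × log₂(3/7) = -0.3056
  i=1: (2/3) × log₂((2/3)/(1/12)) = (2/3) × log₂(8) = 2.0000
  i=2: (1/12) × log₂((1/12)/(1/3)) = (1/12) × log₂(1/4) = -0.1667
D(P||Q) = -0.3056 + 2.0000 - 0.1667
  = 1.5277 bits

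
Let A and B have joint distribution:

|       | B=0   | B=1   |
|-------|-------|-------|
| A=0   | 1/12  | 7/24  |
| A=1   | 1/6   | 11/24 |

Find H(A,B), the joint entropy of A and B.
H(A,B) = -Σ P(A,B) log₂ P(A,B), summed over the non-zero cells:
H(A,B) = -[(1/12)·log₂(1/12) + (7/24)·log₂(7/24) + (1/6)·log₂(1/6) + (11/24)·log₂(11/24)]
  = 0.2987 + 0.5185 + 0.4308 + 0.5159
  = 1.7639 bits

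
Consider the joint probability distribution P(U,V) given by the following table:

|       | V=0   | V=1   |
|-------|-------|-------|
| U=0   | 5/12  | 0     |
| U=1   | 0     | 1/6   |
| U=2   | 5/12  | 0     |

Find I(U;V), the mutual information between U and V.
Marginal P(U) (row sums):
  P(U=0) = 5/12 + 0 = 5/12
  P(U=1) = 0 + 1/6 = 1/6
  P(U=2) = 5/12 + 0 = 5/12
Marginal P(V) (column sums):
  P(V=0) = 5/12 + 0 + 5/12 = 5/6
  P(V=1) = 0 + 1/6 + 0 = 1/6

H(U) = -[(5/12)·log₂(5/12) + (1/6)·log₂(1/6) + (5/12)·log₂(5/12)]
  = 0.5263 + 0.4308 + 0.5263
  = 1.4834 bits
H(V) = -[(5/6)·log₂(5/6) + (1/6)·log₂(1/6)]
  = 0.2192 + 0.4308
  = 0.6500 bits
H(U,V) = -[(5/12)·log₂(5/12) + (1/6)·log₂(1/6) + (5/12)·log₂(5/12)]
  = 0.5263 + 0.4308 + 0.5263
  = 1.4834 bits

I(U;V) = H(U) + H(V) - H(U,V)
  = 1.4834 + 0.6500 - 1.4834
  = 0.6500 bits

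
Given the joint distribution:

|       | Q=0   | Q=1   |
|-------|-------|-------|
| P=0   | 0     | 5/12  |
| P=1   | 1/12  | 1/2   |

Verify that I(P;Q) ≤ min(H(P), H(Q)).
Marginal P(P) (row sums):
  P(P=0) = 0 + 5/12 = 5/12
  P(P=1) = 1/12 + 1/2 = 7/12
Marginal P(Q) (column sums):
  P(Q=0) = 0 + 1/12 = 1/12
  P(Q=1) = 5/12 + 1/2 = 11/12

H(P) = -[(5/12)·log₂(5/12) + (7/12)·log₂(7/12)]
  = 0.5263 + 0.4536
  = 0.9799 bits
H(Q) = -[(1/12)·log₂(1/12) + (11/12)·log₂(11/12)]
  = 0.2987 + 0.1151
  = 0.4138 bits
H(P,Q) = -[(5/12)·log₂(5/12) + (1/12)·log₂(1/12) + (1/2)·log₂(1/2)]
  = 0.5263 + 0.2987 + 0.5000
  = 1.3250 bits

I(P;Q) = H(P) + H(Q) - H(P,Q)
  = 0.9799 + 0.4138 - 1.3250
  = 0.0687 bits

min(H(P), H(Q)) = min(0.9799, 0.4138) = 0.4138 bits
Since 0.0687 ≤ 0.4138, the bound is satisfied ✓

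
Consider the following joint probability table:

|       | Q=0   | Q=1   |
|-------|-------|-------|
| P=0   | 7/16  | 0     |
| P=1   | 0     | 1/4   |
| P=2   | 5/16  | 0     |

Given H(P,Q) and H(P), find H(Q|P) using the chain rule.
From the chain rule: H(P,Q) = H(P) + H(Q|P)
Therefore: H(Q|P) = H(P,Q) - H(P)

H(P,Q) = -[(7/16)·log₂(7/16) + (1/4)·log₂(1/4) + (5/16)·log₂(5/16)]
  = 0.5218 + 0.5000 + 0.5244
  = 1.5462 bits
Marginal P(P) (row sums):
  P(P=0) = 7/16 + 0 = 7/16
  P(P=1) = 0 + 1/4 = 1/4
  P(P=2) = 5/16 + 0 = 5/16
H(P) = -[(7/16)·log₂(7/16) + (1/4)·log₂(1/4) + (5/16)·log₂(5/16)]
  = 0.5218 + 0.5000 + 0.5244
  = 1.5462 bits

H(Q|P) = 1.5462 - 1.5462 = 0.0000 bits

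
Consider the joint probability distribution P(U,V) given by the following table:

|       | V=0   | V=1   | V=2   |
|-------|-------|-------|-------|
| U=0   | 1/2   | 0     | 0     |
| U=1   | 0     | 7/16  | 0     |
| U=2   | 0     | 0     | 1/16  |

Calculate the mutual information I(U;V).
Marginal P(U) (row sums):
  P(U=0) = 1/2 + 0 + 0 = 1/2
  P(U=1) = 0 + 7/16 + 0 = 7/16
  P(U=2) = 0 + 0 + 1/16 = 1/16
Marginal P(V) (column sums):
  P(V=0) = 1/2 + 0 + 0 = 1/2
  P(V=1) = 0 + 7/16 + 0 = 7/16
  P(V=2) = 0 + 0 + 1/16 = 1/16

H(U) = -[(1/2)·log₂(1/2) + (7/16)·log₂(7/16) + (1/16)·log₂(1/16)]
  = 0.5000 + 0.5218 + 0.2500
  = 1.2718 bits
H(V) = -[(1/2)·log₂(1/2) + (7/16)·log₂(7/16) + (1/16)·log₂(1/16)]
  = 0.5000 + 0.5218 + 0.2500
  = 1.2718 bits
H(U,V) = -[(1/2)·log₂(1/2) + (7/16)·log₂(7/16) + (1/16)·log₂(1/16)]
  = 0.5000 + 0.5218 + 0.2500
  = 1.2718 bits

I(U;V) = H(U) + H(V) - H(U,V)
  = 1.2718 + 1.2718 - 1.2718
  = 1.2718 bits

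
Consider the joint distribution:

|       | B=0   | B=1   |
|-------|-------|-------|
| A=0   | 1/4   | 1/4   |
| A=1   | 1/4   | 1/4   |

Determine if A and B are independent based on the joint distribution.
Marginal P(A) (row sums):
  P(A=0) = 1/4 + 1/4 = 1/2
  P(A=1) = 1/4 + 1/4 = 1/2
Marginal P(B) (column sums):
  P(B=0) = 1/4 + 1/4 = 1/2
  P(B=1) = 1/4 + 1/4 = 1/2

A and B are independent iff P(A=i,B=j) = P(A=i)·P(B=j) for every cell.
  P(A=0)·P(B=0) = 1/2 × 1/2 = 1/4 = P(A=0,B=0) ✓
  P(A=0)·P(B=1) = 1/2 × 1/2 = 1/4 = P(A=0,B=1) ✓
  P(A=1)·P(B=0) = 1/2 × 1/2 = 1/4 = P(A=1,B=0) ✓
  P(A=1)·P(B=1) = 1/2 × 1/2 = 1/4 = P(A=1,B=1) ✓

Yes, A and B are independent: every cell factors, so I(A;B) = 0 bits.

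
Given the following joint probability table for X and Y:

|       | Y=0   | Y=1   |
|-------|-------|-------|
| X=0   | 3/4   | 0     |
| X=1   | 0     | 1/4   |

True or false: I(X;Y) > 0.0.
Marginal P(X) (row sums):
  P(X=0) = 3/4 + 0 = 3/4
  P(X=1) = 0 + 1/4 = 1/4
Marginal P(Y) (column sums):
  P(Y=0) = 3/4 + 0 = 3/4
  P(Y=1) = 0 + 1/4 = 1/4

H(X) = -[(3/4)·log₂(3/4) + (1/4)·log₂(1/4)]
  = 0.3113 + 0.5000
  = 0.8113 bits
H(Y) = -[(3/4)·log₂(3/4) + (1/4)·log₂(1/4)]
  = 0.3113 + 0.5000
  = 0.8113 bits
H(X,Y) = -[(3/4)·log₂(3/4) + (1/4)·log₂(1/4)]
  = 0.3113 + 0.5000
  = 0.8113 bits

I(X;Y) = H(X) + H(Y) - H(X,Y)
  = 0.8113 + 0.8113 - 0.8113
  = 0.8113 bits

True. I(X;Y) = 0.8113 bits, which is > 0.0 bits.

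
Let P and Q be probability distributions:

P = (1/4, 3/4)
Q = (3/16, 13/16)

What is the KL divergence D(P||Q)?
D(P||Q) = Σ P(i) log₂(P(i)/Q(i))
  i=0: (1/4) × log₂((1/4)/(3/16)) = (1/4) × log₂(4/3) = 0.1038
  i=1: (3/4) × log₂((3/4)/(13/16)) = (3/4) × log₂(12/13) = -0.0866
D(P||Q) = 0.1038 - 0.0866
  = 0.0172 bits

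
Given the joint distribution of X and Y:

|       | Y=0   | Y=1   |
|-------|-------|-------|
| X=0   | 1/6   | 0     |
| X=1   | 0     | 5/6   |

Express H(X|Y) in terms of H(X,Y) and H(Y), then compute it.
H(X|Y) = H(X,Y) - H(Y)

Marginal P(Y) (column sums):
  P(Y=0) = 1/6 + 0 = 1/6
  P(Y=1) = 0 + 5/6 = 5/6

H(X,Y) = -[(1/6)·log₂(1/6) + (5/6)·log₂(5/6)]
  = 0.4308 + 0.2192
  = 0.6500 bits
H(Y) = -[(1/6)·log₂(1/6) + (5/6)·log₂(5/6)]
  = 0.4308 + 0.2192
  = 0.6500 bits

H(X|Y) = 0.6500 - 0.6500 = 0.0000 bits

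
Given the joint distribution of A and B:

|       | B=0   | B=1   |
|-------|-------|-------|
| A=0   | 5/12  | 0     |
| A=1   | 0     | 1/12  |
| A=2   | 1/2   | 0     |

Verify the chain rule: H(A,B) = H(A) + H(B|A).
Left side:
H(A,B) = -[(5/12)·log₂(5/12) + (1/12)·log₂(1/12) + (1/2)·log₂(1/2)]
  = 0.5263 + 0.2987 + 0.5000
  = 1.3250 bits

Right side:
Marginal P(A) (row sums):
  P(A=0) = 5/12 + 0 = 5/12
  P(A=1) = 0 + 1/12 = 1/12
  P(A=2) = 1/2 + 0 = 1/2
H(A) = -[(5/12)·log₂(5/12) + (1/12)·log₂(1/12) + (1/2)·log₂(1/2)]
  = 0.5263 + 0.2987 + 0.5000
  = 1.3250 bits
H(B|A) = -Σ P(A,B)·log₂ P(B|A), where P(B|A) = P(A,B) / P(A)
  (cells with P(A,B) = 0 contribute 0)
  (A=0,B=0): P(B|A) = (5/12)/(5/12) = 1;  -(5/12)·log₂(1) = 0.0000
  (A=1,B=1): P(B|A) = (1/12)/(1/12) = 1;  -(1/12)·log₂(1) = 0.0000
  (A=2,B=0): P(B|A) = (1/2)/(1/2) = 1;  -(1/2)·log₂(1) = 0.0000
H(B|A) = 0.0000 + 0.0000 + 0.0000
  = 0.0000 bits
H(A) + H(B|A) = 1.3250 + 0.0000 = 1.3250 bits

Both sides equal 1.3250 bits, so the chain rule holds ✓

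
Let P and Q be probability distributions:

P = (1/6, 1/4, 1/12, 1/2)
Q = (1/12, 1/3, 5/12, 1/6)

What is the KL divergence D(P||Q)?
D(P||Q) = Σ P(i) log₂(P(i)/Q(i))
  i=0: (1/6) × log₂((1/6)/(1/12)) = (1/6) × log₂(2) = 0.1667
  i=1: (1/4) × log₂((1/4)/(1/3)) = (1/4) × log₂(3/4) = -0.1038
  i=2: (1/12) × log₂((1/12)/(5/12)) = (1/12) × log₂(1/5) = -0.1935
  i=3: (1/2) × log₂((1/2)/(1/6)) = (1/2) × log₂(3) = 0.7925
D(P||Q) = 0.1667 - 0.1038 - 0.1935 + 0.7925
  = 0.6619 bits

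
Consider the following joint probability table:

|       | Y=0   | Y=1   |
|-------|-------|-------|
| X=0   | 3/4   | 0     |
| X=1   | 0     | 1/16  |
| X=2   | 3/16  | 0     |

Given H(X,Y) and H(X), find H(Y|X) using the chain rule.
From the chain rule: H(X,Y) = H(X) + H(Y|X)
Therefore: H(Y|X) = H(X,Y) - H(X)

H(X,Y) = -[(3/4)·log₂(3/4) + (1/16)·log₂(1/16) + (3/16)·log₂(3/16)]
  = 0.3113 + 0.2500 + 0.4528
  = 1.0141 bits
Marginal P(X) (row sums):
  P(X=0) = 3/4 + 0 = 3/4
  P(X=1) = 0 + 1/16 = 1/16
  P(X=2) = 3/16 + 0 = 3/16
H(X) = -[(3/4)·log₂(3/4) + (1/16)·log₂(1/16) + (3/16)·log₂(3/16)]
  = 0.3113 + 0.2500 + 0.4528
  = 1.0141 bits

H(Y|X) = 1.0141 - 1.0141 = 0.0000 bits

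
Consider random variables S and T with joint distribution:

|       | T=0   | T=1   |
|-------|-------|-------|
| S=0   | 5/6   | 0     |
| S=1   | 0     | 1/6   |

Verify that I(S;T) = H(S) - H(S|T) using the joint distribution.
Left side, from I(S;T) = H(S) + H(T) - H(S,T):
Marginal P(S) (row sums):
  P(S=0) = 5/6 + 0 = 5/6
  P(S=1) = 0 + 1/6 = 1/6
Marginal P(T) (column sums):
  P(T=0) = 5/6 + 0 = 5/6
  P(T=1) = 0 + 1/6 = 1/6

H(S) = -[(5/6)·log₂(5/6) + (1/6)·log₂(1/6)]
  = 0.2192 + 0.4308
  = 0.6500 bits
H(T) = -[(5/6)·log₂(5/6) + (1/6)·log₂(1/6)]
  = 0.2192 + 0.4308
  = 0.6500 bits
H(S,T) = -[(5/6)·log₂(5/6) + (1/6)·log₂(1/6)]
  = 0.2192 + 0.4308
  = 0.6500 bits

I(S;T) = H(S) + H(T) - H(S,T)
  = 0.6500 + 0.6500 - 0.6500
  = 0.6500 bits

Right side, with H(S|T) computed directly from the conditional probabilities:
H(S|T) = -Σ P(S,T)·log₂ P(S|T), where P(S|T) = P(S,T) / P(T)
  (cells with P(S,T) = 0 contribute 0)
  (S=0,T=0): P(S|T) = (5/6)/(5/6) = 1;  -(5/6)·log₂(1) = 0.0000
  (S=1,T=1): P(S|T) = (1/6)/(1/6) = 1;  -(1/6)·log₂(1) = 0.0000
H(S|T) = 0.0000 + 0.0000
  = 0.0000 bits
H(S) - H(S|T) = 0.6500 - 0.0000 = 0.6500 bits

Both sides equal 0.6500 bits, so I(S;T) = H(S) - H(S|T) ✓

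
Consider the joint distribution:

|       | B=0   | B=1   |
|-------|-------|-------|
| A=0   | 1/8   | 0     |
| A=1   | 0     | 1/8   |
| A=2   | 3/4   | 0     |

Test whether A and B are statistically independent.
Marginal P(A) (row sums):
  P(A=0) = 1/8 + 0 = 1/8
  P(A=1) = 0 + 1/8 = 1/8
  P(A=2) = 3/4 + 0 = 3/4
Marginal P(B) (column sums):
  P(B=0) = 1/8 + 0 + 3/4 = 7/8
  P(B=1) = 0 + 1/8 + 0 = 1/8

A and B are independent iff P(A=i,B=j) = P(A=i)·P(B=j) for every cell.
  P(A=0)·P(B=0) = 1/8 × 7/8 = 7/64, but P(A=0,B=0) = 1/8 ✗

No, A and B are not independent. Quantitatively, I(A;B) > 0:

H(A) = -[(1/8)·log₂(1/8) + (1/8)·log₂(1/8) + (3/4)·log₂(3/4)]
  = 0.3750 + 0.3750 + 0.3113
  = 1.0613 bits
H(B) = -[(7/8)·log₂(7/8) + (1/8)·log₂(1/8)]
  = 0.1686 + 0.3750
  = 0.5436 bits
H(A,B) = -[(1/8)·log₂(1/8) + (1/8)·log₂(1/8) + (3/4)·log₂(3/4)]
  = 0.3750 + 0.3750 + 0.3113
  = 1.0613 bits
I(A;B) = H(A) + H(B) - H(A,B) = 1.0613 + 0.5436 - 1.0613 = 0.5436 bits > 0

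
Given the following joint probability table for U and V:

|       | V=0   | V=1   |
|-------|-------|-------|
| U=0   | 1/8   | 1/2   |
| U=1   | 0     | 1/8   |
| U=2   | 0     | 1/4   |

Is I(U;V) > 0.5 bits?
Marginal P(U) (row sums):
  P(U=0) = 1/8 + 1/2 = 5/8
  P(U=1) = 0 + 1/8 = 1/8
  P(U=2) = 0 + 1/4 = 1/4
Marginal P(V) (column sums):
  P(V=0) = 1/8 + 0 + 0 = 1/8
  P(V=1) = 1/2 + 1/8 + 1/4 = 7/8

H(U) = -[(5/8)·log₂(5/8) + (1/8)·log₂(1/8) + (1/4)·log₂(1/4)]
  = 0.4238 + 0.3750 + 0.5000
  = 1.2988 bits
H(V) = -[(1/8)·log₂(1/8) + (7/8)·log₂(7/8)]
  = 0.3750 + 0.1686
  = 0.5436 bits
H(U,V) = -[(1/8)·log₂(1/8) + (1/2)·log₂(1/2) + (1/8)·log₂(1/8) + (1/4)·log₂(1/4)]
  = 0.3750 + 0.5000 + 0.3750 + 0.5000
  = 1.7500 bits

I(U;V) = H(U) + H(V) - H(U,V)
  = 1.2988 + 0.5436 - 1.7500
  = 0.0924 bits

No. I(U;V) = 0.0924 bits, which is ≤ 0.5 bits.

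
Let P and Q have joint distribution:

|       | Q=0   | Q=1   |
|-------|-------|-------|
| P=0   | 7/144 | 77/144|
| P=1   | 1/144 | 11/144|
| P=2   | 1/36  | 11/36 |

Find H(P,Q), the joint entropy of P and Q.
H(P,Q) = -Σ P(P,Q) log₂ P(P,Q), summed over the non-zero cells:
H(P,Q) = -[(7/144)·log₂(7/144) + (77/144)·log₂(77/144) + (1/144)·log₂(1/144) + (11/144)·log₂(11/144) + (1/36)·log₂(1/36) + (11/36)·log₂(11/36)]
  = 0.2121 + 0.4829 + 0.0498 + 0.2834 + 0.1436 + 0.5227
  = 1.6945 bits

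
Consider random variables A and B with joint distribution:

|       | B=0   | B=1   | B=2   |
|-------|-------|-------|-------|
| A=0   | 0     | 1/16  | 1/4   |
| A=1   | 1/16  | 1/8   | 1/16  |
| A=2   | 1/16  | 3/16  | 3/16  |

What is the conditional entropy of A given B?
Marginal P(B) (column sums):
  P(B=0) = 0 + 1/16 + 1/16 = 1/8
  P(B=1) = 1/16 + 1/8 + 3/16 = 3/8
  P(B=2) = 1/4 + 1/16 + 3/16 = 1/2

H(A|B) = -Σ P(A,B)·log₂ P(A|B), where P(A|B) = P(A,B) / P(B)
  (cells with P(A,B) = 0 contribute 0)
  (A=0,B=1): P(A|B) = (1/16)/(3/8) = 1/6;  -(1/16)·log₂(1/6) = 0.1616
  (A=0,B=2): P(A|B) = (1/4)/(1/2) = 1/2;  -(1/4)·log₂(1/2) = 0.2500
  (A=1,B=0): P(A|B) = (1/16)/(1/8) = 1/2;  -(1/16)·log₂(1/2) = 0.0625
  (A=1,B=1): P(A|B) = (1/8)/(3/8) = 1/3;  -(1/8)·log₂(1/3) = 0.1981
  (A=1,B=2): P(A|B) = (1/16)/(1/2) = 1/8;  -(1/16)·log₂(1/8) = 0.1875
  (A=2,B=0): P(A|B) = (1/16)/(1/8) = 1/2;  -(1/16)·log₂(1/2) = 0.0625
  (A=2,B=1): P(A|B) = (3/16)/(3/8) = 1/2;  -(3/16)·log₂(1/2) = 0.1875
  (A=2,B=2): P(A|B) = (3/16)/(1/2) = 3/8;  -(3/16)·log₂(3/8) = 0.2653
H(A|B) = 0.1616 + 0.2500 + 0.0625 + 0.1981 + 0.1875 + 0.0625 + 0.1875 + 0.2653
  = 1.3750 bits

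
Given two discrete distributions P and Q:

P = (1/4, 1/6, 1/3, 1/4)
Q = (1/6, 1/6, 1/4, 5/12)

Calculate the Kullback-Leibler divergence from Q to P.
D(P||Q) = Σ P(i) log₂(P(i)/Q(i))
  i=0: (1/4) × log₂((1/4)/(1/6)) = (1/4) × log₂(3/2) = 0.1462
  i=1: (1/6) × log₂((1/6)/(1/6)) = (1/6) × log₂(1) = 0.0000
  i=2: (1/3) × log₂((1/3)/(1/4)) = (1/3) × log₂(4/3) = 0.1383
  i=3: (1/4) × log₂((1/4)/(5/12)) = (1/4) × log₂(3/5) = -0.1842
D(P||Q) = 0.1462 + 0.0000 + 0.1383 - 0.1842
  = 0.1003 bits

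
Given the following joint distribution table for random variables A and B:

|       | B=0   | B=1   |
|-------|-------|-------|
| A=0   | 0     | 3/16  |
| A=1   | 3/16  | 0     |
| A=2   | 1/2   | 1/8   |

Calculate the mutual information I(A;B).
Marginal P(A) (row sums):
  P(A=0) = 0 + 3/16 = 3/16
  P(A=1) = 3/16 + 0 = 3/16
  P(A=2) = 1/2 + 1/8 = 5/8
Marginal P(B) (column sums):
  P(B=0) = 0 + 3/16 + 1/2 = 11/16
  P(B=1) = 3/16 + 0 + 1/8 = 5/16

H(A) = -[(3/16)·log₂(3/16) + (3/16)·log₂(3/16) + (5/8)·log₂(5/8)]
  = 0.4528 + 0.4528 + 0.4238
  = 1.3294 bits
H(B) = -[(11/16)·log₂(11/16) + (5/16)·log₂(5/16)]
  = 0.3716 + 0.5244
  = 0.8960 bits
H(A,B) = -[(3/16)·log₂(3/16) + (3/16)·log₂(3/16) + (1/2)·log₂(1/2) + (1/8)·log₂(1/8)]
  = 0.4528 + 0.4528 + 0.5000 + 0.3750
  = 1.7806 bits

I(A;B) = H(A) + H(B) - H(A,B)
  = 1.3294 + 0.8960 - 1.7806
  = 0.4448 bits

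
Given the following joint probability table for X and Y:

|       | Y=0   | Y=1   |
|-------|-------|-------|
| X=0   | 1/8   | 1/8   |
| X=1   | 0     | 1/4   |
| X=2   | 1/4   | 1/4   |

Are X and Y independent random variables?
Marginal P(X) (row sums):
  P(X=0) = 1/8 + 1/8 = 1/4
  P(X=1) = 0 + 1/4 = 1/4
  P(X=2) = 1/4 + 1/4 = 1/2
Marginal P(Y) (column sums):
  P(Y=0) = 1/8 + 0 + 1/4 = 3/8
  P(Y=1) = 1/8 + 1/4 + 1/4 = 5/8

X and Y are independent iff P(X=i,Y=j) = P(X=i)·P(Y=j) for every cell.
  P(X=0)·P(Y=0) = 1/4 × 3/8 = 3/32, but P(X=0,Y=0) = 1/8 ✗

No, X and Y are not independent. Quantitatively, I(X;Y) > 0:

H(X) = -[(1/4)·log₂(1/4) + (1/4)·log₂(1/4) + (1/2)·log₂(1/2)]
  = 0.5000 + 0.5000 + 0.5000
  = 1.5000 bits
H(Y) = -[(3/8)·log₂(3/8) + (5/8)·log₂(5/8)]
  = 0.5306 + 0.4238
  = 0.9544 bits
H(X,Y) = -[(1/8)·log₂(1/8) + (1/8)·log₂(1/8) + (1/4)·log₂(1/4) + (1/4)·log₂(1/4) + (1/4)·log₂(1/4)]
  = 0.3750 + 0.3750 + 0.5000 + 0.5000 + 0.5000
  = 2.2500 bits
I(X;Y) = H(X) + H(Y) - H(X,Y) = 1.5000 + 0.9544 - 2.2500 = 0.2044 bits > 0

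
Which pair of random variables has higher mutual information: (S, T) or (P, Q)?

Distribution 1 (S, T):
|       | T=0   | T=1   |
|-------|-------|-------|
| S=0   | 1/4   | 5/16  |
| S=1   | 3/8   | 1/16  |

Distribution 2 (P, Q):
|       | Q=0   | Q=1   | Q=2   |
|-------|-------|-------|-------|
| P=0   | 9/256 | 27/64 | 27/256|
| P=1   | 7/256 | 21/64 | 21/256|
Distribution 1 (S, T):
Marginal P(S) (row sums):
  P(S=0) = 1/4 + 5/16 = 9/16
  P(S=1) = 3/8 + 1/16 = 7/16
Marginal P(T) (column sums):
  P(T=0) = 1/4 + 3/8 = 5/8
  P(T=1) = 5/16 + 1/16 = 3/8

H(S) = -[(9/16)·log₂(9/16) + (7/16)·log₂(7/16)]
  = 0.4669 + 0.5218
  = 0.9887 bits
H(T) = -[(5/8)·log₂(5/8) + (3/8)·log₂(3/8)]
  = 0.4238 + 0.5306
  = 0.9544 bits
H(S,T) = -[(1/4)·log₂(1/4) + (5/16)·log₂(5/16) + (3/8)·log₂(3/8) + (1/16)·log₂(1/16)]
  = 0.5000 + 0.5244 + 0.5306 + 0.2500
  = 1.8050 bits

I(S;T) = H(S) + H(T) - H(S,T)
  = 0.9887 + 0.9544 - 1.8050
  = 0.1381 bits

Distribution 2 (P, Q):
Marginal P(P) (row sums):
  P(P=0) = 9/256 + 27/64 + 27/256 = 9/16
  P(P=1) = 7/256 + 21/64 + 21/256 = 7/16
Marginal P(Q) (column sums):
  P(Q=0) = 9/256 + 7/256 = 1/16
  P(Q=1) = 27/64 + 21/64 = 3/4
  P(Q=2) = 27/256 + 21/256 = 3/16

H(P) = -[(9/16)·log₂(9/16) + (7/16)·log₂(7/16)]
  = 0.4669 + 0.5218
  = 0.9887 bits
H(Q) = -[(1/16)·log₂(1/16) + (3/4)·log₂(3/4) + (3/16)·log₂(3/16)]
  = 0.2500 + 0.3113 + 0.4528
  = 1.0141 bits
H(P,Q) = -[(9/256)·log₂(9/256) + (27/64)·log₂(27/64) + (27/256)·log₂(27/256) + (7/256)·log₂(7/256) + (21/64)·log₂(21/64) + (21/256)·log₂(21/256)]
  = 0.1698 + 0.5253 + 0.3423 + 0.1420 + 0.5275 + 0.2959
  = 2.0028 bits

I(P;Q) = H(P) + H(Q) - H(P,Q)
  = 0.9887 + 1.0141 - 2.0028
  = 0.0000 bits

I(S;T) = 0.1381 bits > I(P;Q) = 0.0000 bits, so (S, T) has the higher mutual information (stronger dependence).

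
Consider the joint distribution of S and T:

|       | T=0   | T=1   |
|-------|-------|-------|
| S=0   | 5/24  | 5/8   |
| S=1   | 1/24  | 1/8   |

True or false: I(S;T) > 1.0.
Marginal P(S) (row sums):
  P(S=0) = 5/24 + 5/8 = 5/6
  P(S=1) = 1/24 + 1/8 = 1/6
Marginal P(T) (column sums):
  P(T=0) = 5/24 + 1/24 = 1/4
  P(T=1) = 5/8 + 1/8 = 3/4

H(S) = -[(5/6)·log₂(5/6) + (1/6)·log₂(1/6)]
  = 0.2192 + 0.4308
  = 0.6500 bits
H(T) = -[(1/4)·log₂(1/4) + (3/4)·log₂(3/4)]
  = 0.5000 + 0.3113
  = 0.8113 bits
H(S,T) = -[(5/24)·log₂(5/24) + (5/8)·log₂(5/8) + (1/24)·log₂(1/24) + (1/8)·log₂(1/8)]
  = 0.4715 + 0.4238 + 0.1910 + 0.3750
  = 1.4613 bits

I(S;T) = H(S) + H(T) - H(S,T)
  = 0.6500 + 0.8113 - 1.4613
  = 0.0000 bits

False. I(S;T) = 0.0000 bits, which is ≤ 1.0 bits.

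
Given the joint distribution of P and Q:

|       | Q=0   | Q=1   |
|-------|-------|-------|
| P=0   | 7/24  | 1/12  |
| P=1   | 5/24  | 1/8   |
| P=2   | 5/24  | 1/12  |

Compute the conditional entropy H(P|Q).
Marginal P(Q) (column sums):
  P(Q=0) = 7/24 + 5/24 + 5/24 = 17/24
  P(Q=1) = 1/12 + 1/8 + 1/12 = 7/24

H(P|Q) = -Σ P(P,Q)·log₂ P(P|Q), where P(P|Q) = P(P,Q) / P(Q)
  (P=0,Q=0): P(P|Q) = (7/24)/(17/24) = 7/17;  -(7/24)·log₂(7/17) = 0.3734
  (P=0,Q=1): P(P|Q) = (1/12)/(7/24) = 2/7;  -(1/12)·log₂(2/7) = 0.1506
  (P=1,Q=0): P(P|Q) = (5/24)/(17/24) = 5/17;  -(5/24)·log₂(5/17) = 0.3678
  (P=1,Q=1): P(P|Q) = (1/8)/(7/24) = 3/7;  -(1/8)·log₂(3/7) = 0.1528
  (P=2,Q=0): P(P|Q) = (5/24)/(17/24) = 5/17;  -(5/24)·log₂(5/17) = 0.3678
  (P=2,Q=1): P(P|Q) = (1/12)/(7/24) = 2/7;  -(1/12)·log₂(2/7) = 0.1506
H(P|Q) = 0.3734 + 0.1506 + 0.3678 + 0.1528 + 0.3678 + 0.1506
  = 1.5630 bits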